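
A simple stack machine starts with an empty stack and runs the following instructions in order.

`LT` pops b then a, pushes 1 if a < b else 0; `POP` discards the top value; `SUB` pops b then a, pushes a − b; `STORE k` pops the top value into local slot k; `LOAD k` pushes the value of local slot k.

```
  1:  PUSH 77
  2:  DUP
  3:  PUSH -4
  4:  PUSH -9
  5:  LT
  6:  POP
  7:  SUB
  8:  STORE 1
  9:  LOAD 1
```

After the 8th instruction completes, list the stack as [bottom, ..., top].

[]

PUSH 77 : 77
DUP     : 77 77
PUSH -4 : 77 77 -4
PUSH -9 : 77 77 -4 -9
LT      : 77 77 0
POP     : 77 77
SUB     : 0
STORE 1 : (empty)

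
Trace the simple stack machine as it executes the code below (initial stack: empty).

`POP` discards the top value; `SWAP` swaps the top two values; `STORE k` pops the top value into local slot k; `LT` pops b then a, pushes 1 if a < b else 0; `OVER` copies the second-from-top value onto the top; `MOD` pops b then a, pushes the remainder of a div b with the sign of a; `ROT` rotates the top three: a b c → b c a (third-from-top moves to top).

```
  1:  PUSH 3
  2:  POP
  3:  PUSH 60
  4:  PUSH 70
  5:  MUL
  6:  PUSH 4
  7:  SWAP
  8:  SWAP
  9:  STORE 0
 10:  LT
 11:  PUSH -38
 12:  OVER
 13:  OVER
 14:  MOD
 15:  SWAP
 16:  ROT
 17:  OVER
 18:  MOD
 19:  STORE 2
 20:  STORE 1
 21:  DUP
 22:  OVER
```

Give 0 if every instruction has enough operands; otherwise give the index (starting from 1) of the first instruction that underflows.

10

PUSH 3   [3]
POP      []
PUSH 60  [60]
PUSH 70  [60, 70]
MUL      [4200]
PUSH 4   [4200, 4]
SWAP     [4, 4200]
SWAP     [4200, 4]
STORE 0  [4200]
LT  — needs 2 operands, stack has 1 → underflow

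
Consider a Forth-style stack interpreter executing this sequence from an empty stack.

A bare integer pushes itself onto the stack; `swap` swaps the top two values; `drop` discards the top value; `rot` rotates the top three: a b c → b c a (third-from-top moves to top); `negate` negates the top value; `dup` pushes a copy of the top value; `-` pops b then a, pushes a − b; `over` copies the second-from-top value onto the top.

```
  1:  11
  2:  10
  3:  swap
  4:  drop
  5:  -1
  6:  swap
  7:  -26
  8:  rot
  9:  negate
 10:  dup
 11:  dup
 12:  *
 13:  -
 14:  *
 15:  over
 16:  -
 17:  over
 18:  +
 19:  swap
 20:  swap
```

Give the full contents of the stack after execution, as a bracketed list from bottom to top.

11     -> [11]
10     -> [11, 10]
swap   -> [10, 11]
drop   -> [10]
-1     -> [10, -1]
swap   -> [-1, 10]
-26    -> [-1, 10, -26]
rot    -> [10, -26, -1]
negate -> [10, -26, 1]
dup    -> [10, -26, 1, 1]
dup    -> [10, -26, 1, 1, 1]
*      -> [10, -26, 1, 1]
-      -> [10, -26, 0]
*      -> [10, 0]
over   -> [10, 0, 10]
-      -> [10, -10]
over   -> [10, -10, 10]
+      -> [10, 0]
swap   -> [0, 10]
swap   -> [10, 0]

[10, 0]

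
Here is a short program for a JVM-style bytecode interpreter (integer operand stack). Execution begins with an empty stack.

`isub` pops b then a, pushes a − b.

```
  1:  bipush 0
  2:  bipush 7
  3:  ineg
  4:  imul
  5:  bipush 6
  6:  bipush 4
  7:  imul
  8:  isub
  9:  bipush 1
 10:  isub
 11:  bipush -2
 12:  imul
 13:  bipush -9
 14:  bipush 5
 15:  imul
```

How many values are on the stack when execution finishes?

bipush 0  : 0
bipush 7  : 0 7
ineg      : 0 -7
imul      : 0
bipush 6  : 0 6
bipush 4  : 0 6 4
imul      : 0 24
isub      : -24
bipush 1  : -24 1
isub      : -25
bipush -2 : -25 -2
imul      : 50
bipush -9 : 50 -9
bipush 5  : 50 -9 5
imul      : 50 -45

2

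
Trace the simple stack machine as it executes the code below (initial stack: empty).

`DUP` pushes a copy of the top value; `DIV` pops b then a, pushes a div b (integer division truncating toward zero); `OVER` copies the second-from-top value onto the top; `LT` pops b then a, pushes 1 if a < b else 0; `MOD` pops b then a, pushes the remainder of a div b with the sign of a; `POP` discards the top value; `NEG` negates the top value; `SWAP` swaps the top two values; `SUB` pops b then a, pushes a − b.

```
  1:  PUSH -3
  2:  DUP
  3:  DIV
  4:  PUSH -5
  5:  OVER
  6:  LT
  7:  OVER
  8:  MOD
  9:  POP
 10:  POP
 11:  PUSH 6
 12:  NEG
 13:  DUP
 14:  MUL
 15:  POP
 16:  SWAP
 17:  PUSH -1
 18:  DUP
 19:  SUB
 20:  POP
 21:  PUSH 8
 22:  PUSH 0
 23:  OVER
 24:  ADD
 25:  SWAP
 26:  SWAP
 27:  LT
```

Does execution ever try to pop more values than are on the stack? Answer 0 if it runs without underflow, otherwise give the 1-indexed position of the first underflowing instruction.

16

PUSH -3 → -3
DUP     → -3 -3
DIV     → 1
PUSH -5 → 1 -5
OVER    → 1 -5 1
LT      → 1 1
OVER    → 1 1 1
MOD     → 1 0
POP     → 1
POP     → (empty)
PUSH 6  → 6
NEG     → -6
DUP     → -6 -6
MUL     → 36
POP     → (empty)
SWAP  — needs 2 operands, stack has 0 → underflow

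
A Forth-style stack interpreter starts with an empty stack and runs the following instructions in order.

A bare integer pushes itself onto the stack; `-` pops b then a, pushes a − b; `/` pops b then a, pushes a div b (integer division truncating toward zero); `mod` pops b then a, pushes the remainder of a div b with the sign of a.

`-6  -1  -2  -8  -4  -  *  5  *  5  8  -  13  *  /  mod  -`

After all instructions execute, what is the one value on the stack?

-6  -> [-6]
-1  -> [-6, -1]
-2  -> [-6, -1, -2]
-8  -> [-6, -1, -2, -8]
-4  -> [-6, -1, -2, -8, -4]
-   -> [-6, -1, -2, -4]
*   -> [-6, -1, 8]
5   -> [-6, -1, 8, 5]
*   -> [-6, -1, 40]
5   -> [-6, -1, 40, 5]
8   -> [-6, -1, 40, 5, 8]
-   -> [-6, -1, 40, -3]
13  -> [-6, -1, 40, -3, 13]
*   -> [-6, -1, 40, -39]
/   -> [-6, -1, -1]
mod -> [-6, 0]
-   -> [-6]

-6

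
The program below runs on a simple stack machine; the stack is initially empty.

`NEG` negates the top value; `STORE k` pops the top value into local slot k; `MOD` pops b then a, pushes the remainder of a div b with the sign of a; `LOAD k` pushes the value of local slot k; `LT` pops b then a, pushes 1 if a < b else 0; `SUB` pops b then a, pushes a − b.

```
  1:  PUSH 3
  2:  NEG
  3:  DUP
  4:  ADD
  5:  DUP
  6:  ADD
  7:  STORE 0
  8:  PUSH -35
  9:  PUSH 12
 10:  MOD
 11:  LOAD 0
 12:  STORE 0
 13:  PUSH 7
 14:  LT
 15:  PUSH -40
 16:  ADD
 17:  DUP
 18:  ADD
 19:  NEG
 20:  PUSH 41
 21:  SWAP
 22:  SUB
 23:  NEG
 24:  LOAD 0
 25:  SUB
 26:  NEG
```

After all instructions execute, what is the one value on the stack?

-49

PUSH 3   → 3
NEG      → -3
DUP      → -3 -3
ADD      → -6
DUP      → -6 -6
ADD      → -12
STORE 0  → (empty)
PUSH -35 → -35
PUSH 12  → -35 12
MOD      → -11
LOAD 0   → -11 -12
STORE 0  → -11
PUSH 7   → -11 7
LT       → 1
PUSH -40 → 1 -40
ADD      → -39
DUP      → -39 -39
ADD      → -78
NEG      → 78
PUSH 41  → 78 41
SWAP     → 41 78
SUB      → -37
NEG      → 37
LOAD 0   → 37 -12
SUB      → 49
NEG      → -49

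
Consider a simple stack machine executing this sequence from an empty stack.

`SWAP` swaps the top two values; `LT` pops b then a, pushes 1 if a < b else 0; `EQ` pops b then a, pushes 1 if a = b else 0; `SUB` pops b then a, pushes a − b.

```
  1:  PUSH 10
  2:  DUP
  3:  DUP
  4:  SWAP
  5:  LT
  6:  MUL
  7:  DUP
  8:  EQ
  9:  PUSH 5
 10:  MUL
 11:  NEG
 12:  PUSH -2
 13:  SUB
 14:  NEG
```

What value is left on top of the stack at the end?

PUSH 10 -> [10]
DUP     -> [10, 10]
DUP     -> [10, 10, 10]
SWAP    -> [10, 10, 10]
LT      -> [10, 0]
MUL     -> [0]
DUP     -> [0, 0]
EQ      -> [1]
PUSH 5  -> [1, 5]
MUL     -> [5]
NEG     -> [-5]
PUSH -2 -> [-5, -2]
SUB     -> [-3]
NEG     -> [3]

3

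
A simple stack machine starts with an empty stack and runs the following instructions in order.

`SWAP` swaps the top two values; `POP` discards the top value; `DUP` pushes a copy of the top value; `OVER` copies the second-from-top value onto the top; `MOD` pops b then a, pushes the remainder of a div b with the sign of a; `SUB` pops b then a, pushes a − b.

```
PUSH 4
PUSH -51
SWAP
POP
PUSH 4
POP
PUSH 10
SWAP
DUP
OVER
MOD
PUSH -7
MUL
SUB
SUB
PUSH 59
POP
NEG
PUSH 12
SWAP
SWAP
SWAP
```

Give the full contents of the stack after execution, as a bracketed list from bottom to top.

[12, -61]

PUSH 4   : [4]
PUSH -51 : [4, -51]
SWAP     : [-51, 4]
POP      : [-51]
PUSH 4   : [-51, 4]
POP      : [-51]
PUSH 10  : [-51, 10]
SWAP     : [10, -51]
DUP      : [10, -51, -51]
OVER     : [10, -51, -51, -51]
MOD      : [10, -51, 0]
PUSH -7  : [10, -51, 0, -7]
MUL      : [10, -51, 0]
SUB      : [10, -51]
SUB      : [61]
PUSH 59  : [61, 59]
POP      : [61]
NEG      : [-61]
PUSH 12  : [-61, 12]
SWAP     : [12, -61]
SWAP     : [-61, 12]
SWAP     : [12, -61]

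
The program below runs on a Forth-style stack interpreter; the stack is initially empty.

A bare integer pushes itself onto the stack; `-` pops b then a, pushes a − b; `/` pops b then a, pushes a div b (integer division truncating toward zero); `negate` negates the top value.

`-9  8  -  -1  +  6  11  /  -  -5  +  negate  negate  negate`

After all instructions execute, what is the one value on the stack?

-9      -9
8       -9 8
-       -17
-1      -17 -1
+       -18
6       -18 6
11      -18 6 11
/       -18 0
-       -18
-5      -18 -5
+       -23
negate  23
negate  -23
negate  23

23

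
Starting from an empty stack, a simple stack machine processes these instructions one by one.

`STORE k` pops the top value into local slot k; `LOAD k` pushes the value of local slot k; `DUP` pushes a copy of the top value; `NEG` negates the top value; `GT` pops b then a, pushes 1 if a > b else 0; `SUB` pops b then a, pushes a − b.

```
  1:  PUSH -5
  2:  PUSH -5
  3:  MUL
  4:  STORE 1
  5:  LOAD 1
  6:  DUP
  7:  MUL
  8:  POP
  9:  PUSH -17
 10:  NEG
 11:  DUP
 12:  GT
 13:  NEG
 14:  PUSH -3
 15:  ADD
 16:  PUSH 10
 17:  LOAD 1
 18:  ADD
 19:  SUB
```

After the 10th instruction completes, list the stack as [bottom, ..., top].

PUSH -5  → [-5]
PUSH -5  → [-5, -5]
MUL      → [25]
STORE 1  → []
LOAD 1   → [25]
DUP      → [25, 25]
MUL      → [625]
POP      → []
PUSH -17 → [-17]
NEG      → [17]

[17]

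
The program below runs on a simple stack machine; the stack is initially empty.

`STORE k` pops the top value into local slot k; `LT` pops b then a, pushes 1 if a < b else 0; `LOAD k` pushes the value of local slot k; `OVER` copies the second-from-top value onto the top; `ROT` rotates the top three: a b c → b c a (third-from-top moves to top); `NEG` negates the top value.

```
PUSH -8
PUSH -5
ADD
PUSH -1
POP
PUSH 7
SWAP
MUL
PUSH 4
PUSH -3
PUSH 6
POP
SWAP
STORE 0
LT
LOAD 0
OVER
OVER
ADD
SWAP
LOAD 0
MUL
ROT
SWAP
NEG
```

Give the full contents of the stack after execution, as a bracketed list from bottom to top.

[5, 1, -16]

PUSH -8  [-8]
PUSH -5  [-8, -5]
ADD      [-13]
PUSH -1  [-13, -1]
POP      [-13]
PUSH 7   [-13, 7]
SWAP     [7, -13]
MUL      [-91]
PUSH 4   [-91, 4]
PUSH -3  [-91, 4, -3]
PUSH 6   [-91, 4, -3, 6]
POP      [-91, 4, -3]
SWAP     [-91, -3, 4]
STORE 0  [-91, -3]
LT       [1]
LOAD 0   [1, 4]
OVER     [1, 4, 1]
OVER     [1, 4, 1, 4]
ADD      [1, 4, 5]
SWAP     [1, 5, 4]
LOAD 0   [1, 5, 4, 4]
MUL      [1, 5, 16]
ROT      [5, 16, 1]
SWAP     [5, 1, 16]
NEG      [5, 1, -16]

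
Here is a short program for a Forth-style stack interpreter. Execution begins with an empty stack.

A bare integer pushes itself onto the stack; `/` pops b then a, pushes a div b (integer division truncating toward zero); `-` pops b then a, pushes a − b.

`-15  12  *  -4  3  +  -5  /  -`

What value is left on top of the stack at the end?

-180

-15 → [-15]
12  → [-15, 12]
*   → [-180]
-4  → [-180, -4]
3   → [-180, -4, 3]
+   → [-180, -1]
-5  → [-180, -1, -5]
/   → [-180, 0]
-   → [-180]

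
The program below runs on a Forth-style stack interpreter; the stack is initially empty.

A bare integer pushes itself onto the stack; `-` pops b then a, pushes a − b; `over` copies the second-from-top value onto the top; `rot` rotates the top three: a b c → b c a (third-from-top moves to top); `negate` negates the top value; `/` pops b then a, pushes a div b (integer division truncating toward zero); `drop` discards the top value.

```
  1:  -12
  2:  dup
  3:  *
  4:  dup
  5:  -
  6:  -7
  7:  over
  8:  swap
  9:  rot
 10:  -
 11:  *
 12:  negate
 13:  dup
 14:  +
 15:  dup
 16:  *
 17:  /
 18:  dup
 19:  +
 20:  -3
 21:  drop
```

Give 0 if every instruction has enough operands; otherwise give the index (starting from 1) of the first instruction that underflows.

17

-12    : [-12]
dup    : [-12, -12]
*      : [144]
dup    : [144, 144]
-      : [0]
-7     : [0, -7]
over   : [0, -7, 0]
swap   : [0, 0, -7]
rot    : [0, -7, 0]
-      : [0, -7]
*      : [0]
negate : [0]
dup    : [0, 0]
+      : [0]
dup    : [0, 0]
*      : [0]
/  — needs 2 operands, stack has 1 → underflow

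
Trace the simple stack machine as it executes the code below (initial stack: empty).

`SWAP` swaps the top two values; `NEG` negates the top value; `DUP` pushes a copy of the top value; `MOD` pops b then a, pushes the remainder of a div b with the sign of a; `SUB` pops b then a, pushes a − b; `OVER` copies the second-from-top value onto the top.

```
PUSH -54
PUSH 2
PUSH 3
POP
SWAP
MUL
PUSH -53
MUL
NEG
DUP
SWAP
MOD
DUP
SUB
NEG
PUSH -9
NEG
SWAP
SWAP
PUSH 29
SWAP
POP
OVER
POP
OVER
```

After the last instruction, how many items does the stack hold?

PUSH -54 : -54
PUSH 2   : -54 2
PUSH 3   : -54 2 3
POP      : -54 2
SWAP     : 2 -54
MUL      : -108
PUSH -53 : -108 -53
MUL      : 5724
NEG      : -5724
DUP      : -5724 -5724
SWAP     : -5724 -5724
MOD      : 0
DUP      : 0 0
SUB      : 0
NEG      : 0
PUSH -9  : 0 -9
NEG      : 0 9
SWAP     : 9 0
SWAP     : 0 9
PUSH 29  : 0 9 29
SWAP     : 0 29 9
POP      : 0 29
OVER     : 0 29 0
POP      : 0 29
OVER     : 0 29 0

3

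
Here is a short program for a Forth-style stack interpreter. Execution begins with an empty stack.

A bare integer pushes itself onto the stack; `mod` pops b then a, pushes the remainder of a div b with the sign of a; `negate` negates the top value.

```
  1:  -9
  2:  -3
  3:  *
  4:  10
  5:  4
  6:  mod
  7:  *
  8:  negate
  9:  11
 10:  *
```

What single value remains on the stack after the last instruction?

-9      [-9]
-3      [-9, -3]
*       [27]
10      [27, 10]
4       [27, 10, 4]
mod     [27, 2]
*       [54]
negate  [-54]
11      [-54, 11]
*       [-594]

-594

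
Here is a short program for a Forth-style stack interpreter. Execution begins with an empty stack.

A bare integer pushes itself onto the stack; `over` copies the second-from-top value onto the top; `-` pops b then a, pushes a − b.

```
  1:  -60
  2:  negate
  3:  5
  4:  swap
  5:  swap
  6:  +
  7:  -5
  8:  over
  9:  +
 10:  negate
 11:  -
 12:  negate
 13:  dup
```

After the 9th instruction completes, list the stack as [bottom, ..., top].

[65, 60]

-60    : [-60]
negate : [60]
5      : [60, 5]
swap   : [5, 60]
swap   : [60, 5]
+      : [65]
-5     : [65, -5]
over   : [65, -5, 65]
+      : [65, 60]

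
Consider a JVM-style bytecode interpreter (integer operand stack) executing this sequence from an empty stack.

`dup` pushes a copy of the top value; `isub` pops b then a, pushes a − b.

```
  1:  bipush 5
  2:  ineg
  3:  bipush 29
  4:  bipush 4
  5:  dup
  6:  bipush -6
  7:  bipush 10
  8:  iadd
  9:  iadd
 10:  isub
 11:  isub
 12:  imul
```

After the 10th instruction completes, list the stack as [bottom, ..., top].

bipush 5  → [5]
ineg      → [-5]
bipush 29 → [-5, 29]
bipush 4  → [-5, 29, 4]
dup       → [-5, 29, 4, 4]
bipush -6 → [-5, 29, 4, 4, -6]
bipush 10 → [-5, 29, 4, 4, -6, 10]
iadd      → [-5, 29, 4, 4, 4]
iadd      → [-5, 29, 4, 8]
isub      → [-5, 29, -4]

[-5, 29, -4]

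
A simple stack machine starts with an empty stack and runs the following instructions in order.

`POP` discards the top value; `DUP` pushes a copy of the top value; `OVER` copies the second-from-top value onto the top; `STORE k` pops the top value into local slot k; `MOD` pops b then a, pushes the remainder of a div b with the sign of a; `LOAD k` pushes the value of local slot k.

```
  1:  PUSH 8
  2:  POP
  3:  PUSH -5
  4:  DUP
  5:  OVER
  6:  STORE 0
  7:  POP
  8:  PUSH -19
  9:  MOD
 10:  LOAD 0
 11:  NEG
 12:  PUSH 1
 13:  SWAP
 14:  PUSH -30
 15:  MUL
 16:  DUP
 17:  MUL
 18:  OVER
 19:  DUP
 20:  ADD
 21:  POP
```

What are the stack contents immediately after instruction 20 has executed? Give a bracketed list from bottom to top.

[-5, 1, 22500, 2]

PUSH 8   → 8
POP      → (empty)
PUSH -5  → -5
DUP      → -5 -5
OVER     → -5 -5 -5
STORE 0  → -5 -5
POP      → -5
PUSH -19 → -5 -19
MOD      → -5
LOAD 0   → -5 -5
NEG      → -5 5
PUSH 1   → -5 5 1
SWAP     → -5 1 5
PUSH -30 → -5 1 5 -30
MUL      → -5 1 -150
DUP      → -5 1 -150 -150
MUL      → -5 1 22500
OVER     → -5 1 22500 1
DUP      → -5 1 22500 1 1
ADD      → -5 1 22500 2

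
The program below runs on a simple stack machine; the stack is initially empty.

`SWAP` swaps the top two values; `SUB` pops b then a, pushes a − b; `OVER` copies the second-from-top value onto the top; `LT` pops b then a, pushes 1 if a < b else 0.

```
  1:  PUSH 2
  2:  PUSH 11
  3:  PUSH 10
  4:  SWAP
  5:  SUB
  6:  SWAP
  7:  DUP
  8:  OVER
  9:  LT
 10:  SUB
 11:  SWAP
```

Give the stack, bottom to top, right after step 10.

[-1, 2]

PUSH 2  : [2]
PUSH 11 : [2, 11]
PUSH 10 : [2, 11, 10]
SWAP    : [2, 10, 11]
SUB     : [2, -1]
SWAP    : [-1, 2]
DUP     : [-1, 2, 2]
OVER    : [-1, 2, 2, 2]
LT      : [-1, 2, 0]
SUB     : [-1, 2]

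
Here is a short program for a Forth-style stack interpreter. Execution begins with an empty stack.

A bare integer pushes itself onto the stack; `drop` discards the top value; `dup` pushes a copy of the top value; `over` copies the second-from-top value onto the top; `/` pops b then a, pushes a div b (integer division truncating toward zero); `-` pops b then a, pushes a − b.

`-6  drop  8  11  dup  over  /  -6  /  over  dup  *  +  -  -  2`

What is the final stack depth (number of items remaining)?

-6   → [-6]
drop → []
8    → [8]
11   → [8, 11]
dup  → [8, 11, 11]
over → [8, 11, 11, 11]
/    → [8, 11, 1]
-6   → [8, 11, 1, -6]
/    → [8, 11, 0]
over → [8, 11, 0, 11]
dup  → [8, 11, 0, 11, 11]
*    → [8, 11, 0, 121]
+    → [8, 11, 121]
-    → [8, -110]
-    → [118]
2    → [118, 2]

2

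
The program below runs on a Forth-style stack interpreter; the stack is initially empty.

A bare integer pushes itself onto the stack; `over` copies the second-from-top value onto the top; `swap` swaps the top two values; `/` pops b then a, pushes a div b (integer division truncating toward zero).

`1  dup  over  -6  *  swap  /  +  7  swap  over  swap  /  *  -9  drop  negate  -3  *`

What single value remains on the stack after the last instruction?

1      → [1]
dup    → [1, 1]
over   → [1, 1, 1]
-6     → [1, 1, 1, -6]
*      → [1, 1, -6]
swap   → [1, -6, 1]
/      → [1, -6]
+      → [-5]
7      → [-5, 7]
swap   → [7, -5]
over   → [7, -5, 7]
swap   → [7, 7, -5]
/      → [7, -1]
*      → [-7]
-9     → [-7, -9]
drop   → [-7]
negate → [7]
-3     → [7, -3]
*      → [-21]

-21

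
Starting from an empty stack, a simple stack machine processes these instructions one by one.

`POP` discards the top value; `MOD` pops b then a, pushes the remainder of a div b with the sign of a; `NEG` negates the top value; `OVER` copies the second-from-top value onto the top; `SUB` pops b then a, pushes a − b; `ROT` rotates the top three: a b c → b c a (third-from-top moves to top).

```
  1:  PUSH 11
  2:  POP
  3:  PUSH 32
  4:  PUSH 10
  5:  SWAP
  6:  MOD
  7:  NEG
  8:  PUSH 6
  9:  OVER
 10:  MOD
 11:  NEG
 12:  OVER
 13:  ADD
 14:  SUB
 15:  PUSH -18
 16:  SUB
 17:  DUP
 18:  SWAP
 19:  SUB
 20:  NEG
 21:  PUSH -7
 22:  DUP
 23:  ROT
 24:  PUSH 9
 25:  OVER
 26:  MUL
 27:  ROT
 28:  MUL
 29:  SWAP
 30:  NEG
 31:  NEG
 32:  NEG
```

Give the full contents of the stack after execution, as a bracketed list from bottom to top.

[-7, 0, 0]

PUSH 11  : [11]
POP      : []
PUSH 32  : [32]
PUSH 10  : [32, 10]
SWAP     : [10, 32]
MOD      : [10]
NEG      : [-10]
PUSH 6   : [-10, 6]
OVER     : [-10, 6, -10]
MOD      : [-10, 6]
NEG      : [-10, -6]
OVER     : [-10, -6, -10]
ADD      : [-10, -16]
SUB      : [6]
PUSH -18 : [6, -18]
SUB      : [24]
DUP      : [24, 24]
SWAP     : [24, 24]
SUB      : [0]
NEG      : [0]
PUSH -7  : [0, -7]
DUP      : [0, -7, -7]
ROT      : [-7, -7, 0]
PUSH 9   : [-7, -7, 0, 9]
OVER     : [-7, -7, 0, 9, 0]
MUL      : [-7, -7, 0, 0]
ROT      : [-7, 0, 0, -7]
MUL      : [-7, 0, 0]
SWAP     : [-7, 0, 0]
NEG      : [-7, 0, 0]
NEG      : [-7, 0, 0]
NEG      : [-7, 0, 0]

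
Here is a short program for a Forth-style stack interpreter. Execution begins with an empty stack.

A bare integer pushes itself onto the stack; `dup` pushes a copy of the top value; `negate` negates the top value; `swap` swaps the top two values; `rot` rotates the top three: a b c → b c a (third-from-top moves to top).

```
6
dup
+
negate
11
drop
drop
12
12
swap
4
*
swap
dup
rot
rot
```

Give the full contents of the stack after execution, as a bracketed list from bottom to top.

6      -> 6
dup    -> 6 6
+      -> 12
negate -> -12
11     -> -12 11
drop   -> -12
drop   -> (empty)
12     -> 12
12     -> 12 12
swap   -> 12 12
4      -> 12 12 4
*      -> 12 48
swap   -> 48 12
dup    -> 48 12 12
rot    -> 12 12 48
rot    -> 12 48 12

[12, 48, 12]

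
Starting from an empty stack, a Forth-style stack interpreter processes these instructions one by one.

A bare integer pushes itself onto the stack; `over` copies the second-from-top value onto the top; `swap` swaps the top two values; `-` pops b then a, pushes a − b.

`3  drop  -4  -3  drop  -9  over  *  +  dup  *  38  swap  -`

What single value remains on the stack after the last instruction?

3    : [3]
drop : []
-4   : [-4]
-3   : [-4, -3]
drop : [-4]
-9   : [-4, -9]
over : [-4, -9, -4]
*    : [-4, 36]
+    : [32]
dup  : [32, 32]
*    : [1024]
38   : [1024, 38]
swap : [38, 1024]
-    : [-986]

-986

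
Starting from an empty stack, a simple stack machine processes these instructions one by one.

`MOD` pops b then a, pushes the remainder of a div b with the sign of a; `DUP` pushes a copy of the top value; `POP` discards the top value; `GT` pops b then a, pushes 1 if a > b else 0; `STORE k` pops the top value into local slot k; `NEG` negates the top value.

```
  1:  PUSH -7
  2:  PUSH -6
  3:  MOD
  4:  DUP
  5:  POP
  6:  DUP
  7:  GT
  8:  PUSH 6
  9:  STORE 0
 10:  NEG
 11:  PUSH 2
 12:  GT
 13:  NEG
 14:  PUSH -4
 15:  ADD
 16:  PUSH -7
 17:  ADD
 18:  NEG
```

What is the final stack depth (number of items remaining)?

1

PUSH -7 → -7
PUSH -6 → -7 -6
MOD     → -1
DUP     → -1 -1
POP     → -1
DUP     → -1 -1
GT      → 0
PUSH 6  → 0 6
STORE 0 → 0
NEG     → 0
PUSH 2  → 0 2
GT      → 0
NEG     → 0
PUSH -4 → 0 -4
ADD     → -4
PUSH -7 → -4 -7
ADD     → -11
NEG     → 11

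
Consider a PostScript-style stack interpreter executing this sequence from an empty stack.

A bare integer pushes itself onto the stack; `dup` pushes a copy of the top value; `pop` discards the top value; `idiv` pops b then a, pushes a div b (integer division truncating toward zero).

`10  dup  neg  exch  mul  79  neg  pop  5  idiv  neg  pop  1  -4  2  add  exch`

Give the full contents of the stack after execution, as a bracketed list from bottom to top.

10   -> [10]
dup  -> [10, 10]
neg  -> [10, -10]
exch -> [-10, 10]
mul  -> [-100]
79   -> [-100, 79]
neg  -> [-100, -79]
pop  -> [-100]
5    -> [-100, 5]
idiv -> [-20]
neg  -> [20]
pop  -> []
1    -> [1]
-4   -> [1, -4]
2    -> [1, -4, 2]
add  -> [1, -2]
exch -> [-2, 1]

[-2, 1]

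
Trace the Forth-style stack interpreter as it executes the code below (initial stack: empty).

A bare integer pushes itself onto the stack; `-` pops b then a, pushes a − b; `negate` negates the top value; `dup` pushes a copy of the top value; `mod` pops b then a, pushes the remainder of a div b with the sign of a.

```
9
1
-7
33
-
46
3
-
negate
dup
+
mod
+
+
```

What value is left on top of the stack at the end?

-30

9      : 9
1      : 9 1
-7     : 9 1 -7
33     : 9 1 -7 33
-      : 9 1 -40
46     : 9 1 -40 46
3      : 9 1 -40 46 3
-      : 9 1 -40 43
negate : 9 1 -40 -43
dup    : 9 1 -40 -43 -43
+      : 9 1 -40 -86
mod    : 9 1 -40
+      : 9 -39
+      : -30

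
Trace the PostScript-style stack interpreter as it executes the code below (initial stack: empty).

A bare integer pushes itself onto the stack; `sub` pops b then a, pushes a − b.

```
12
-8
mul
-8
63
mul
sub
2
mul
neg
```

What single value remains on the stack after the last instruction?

-816

12  -> [12]
-8  -> [12, -8]
mul -> [-96]
-8  -> [-96, -8]
63  -> [-96, -8, 63]
mul -> [-96, -504]
sub -> [408]
2   -> [408, 2]
mul -> [816]
neg -> [-816]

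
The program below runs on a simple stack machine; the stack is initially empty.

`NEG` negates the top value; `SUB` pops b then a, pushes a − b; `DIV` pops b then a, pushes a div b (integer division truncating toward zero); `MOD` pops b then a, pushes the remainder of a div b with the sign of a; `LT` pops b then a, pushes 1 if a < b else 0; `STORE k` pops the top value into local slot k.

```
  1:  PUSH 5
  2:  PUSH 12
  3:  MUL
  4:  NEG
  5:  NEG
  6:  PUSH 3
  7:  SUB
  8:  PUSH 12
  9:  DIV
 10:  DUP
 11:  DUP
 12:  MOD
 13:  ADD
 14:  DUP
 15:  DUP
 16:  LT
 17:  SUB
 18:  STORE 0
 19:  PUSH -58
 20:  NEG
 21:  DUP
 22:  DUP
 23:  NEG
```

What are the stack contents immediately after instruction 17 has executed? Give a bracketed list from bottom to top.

[4]

PUSH 5   [5]
PUSH 12  [5, 12]
MUL      [60]
NEG      [-60]
NEG      [60]
PUSH 3   [60, 3]
SUB      [57]
PUSH 12  [57, 12]
DIV      [4]
DUP      [4, 4]
DUP      [4, 4, 4]
MOD      [4, 0]
ADD      [4]
DUP      [4, 4]
DUP      [4, 4, 4]
LT       [4, 0]
SUB      [4]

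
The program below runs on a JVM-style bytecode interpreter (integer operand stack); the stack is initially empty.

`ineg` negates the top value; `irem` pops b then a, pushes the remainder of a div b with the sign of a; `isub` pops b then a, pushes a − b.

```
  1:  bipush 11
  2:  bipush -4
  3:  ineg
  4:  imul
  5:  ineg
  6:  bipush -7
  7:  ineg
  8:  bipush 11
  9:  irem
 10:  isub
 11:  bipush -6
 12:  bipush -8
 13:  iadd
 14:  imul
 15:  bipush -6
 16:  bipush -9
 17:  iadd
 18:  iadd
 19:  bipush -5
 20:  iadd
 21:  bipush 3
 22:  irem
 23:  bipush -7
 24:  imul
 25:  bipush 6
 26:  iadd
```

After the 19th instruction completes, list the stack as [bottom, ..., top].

bipush 11 : 11
bipush -4 : 11 -4
ineg      : 11 4
imul      : 44
ineg      : -44
bipush -7 : -44 -7
ineg      : -44 7
bipush 11 : -44 7 11
irem      : -44 7
isub      : -51
bipush -6 : -51 -6
bipush -8 : -51 -6 -8
iadd      : -51 -14
imul      : 714
bipush -6 : 714 -6
bipush -9 : 714 -6 -9
iadd      : 714 -15
iadd      : 699
bipush -5 : 699 -5

[699, -5]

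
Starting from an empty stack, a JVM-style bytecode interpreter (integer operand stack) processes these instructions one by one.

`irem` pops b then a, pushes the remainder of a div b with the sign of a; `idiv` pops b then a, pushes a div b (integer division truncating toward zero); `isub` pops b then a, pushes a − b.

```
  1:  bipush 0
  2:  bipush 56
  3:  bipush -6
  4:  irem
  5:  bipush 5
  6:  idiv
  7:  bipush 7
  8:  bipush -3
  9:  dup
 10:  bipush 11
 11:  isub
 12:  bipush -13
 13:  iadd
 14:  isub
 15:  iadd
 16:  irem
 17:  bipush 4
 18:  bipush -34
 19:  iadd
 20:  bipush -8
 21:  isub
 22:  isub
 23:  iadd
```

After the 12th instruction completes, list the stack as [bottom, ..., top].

bipush 0    [0]
bipush 56   [0, 56]
bipush -6   [0, 56, -6]
irem        [0, 2]
bipush 5    [0, 2, 5]
idiv        [0, 0]
bipush 7    [0, 0, 7]
bipush -3   [0, 0, 7, -3]
dup         [0, 0, 7, -3, -3]
bipush 11   [0, 0, 7, -3, -3, 11]
isub        [0, 0, 7, -3, -14]
bipush -13  [0, 0, 7, -3, -14, -13]

[0, 0, 7, -3, -14, -13]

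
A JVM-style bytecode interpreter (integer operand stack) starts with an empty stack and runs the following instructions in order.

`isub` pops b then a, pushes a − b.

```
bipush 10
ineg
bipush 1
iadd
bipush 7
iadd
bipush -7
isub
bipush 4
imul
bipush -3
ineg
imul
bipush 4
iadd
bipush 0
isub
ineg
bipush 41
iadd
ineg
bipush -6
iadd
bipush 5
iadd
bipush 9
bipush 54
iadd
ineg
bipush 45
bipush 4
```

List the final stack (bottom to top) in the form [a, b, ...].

[22, -63, 45, 4]

bipush 10 : 10
ineg      : -10
bipush 1  : -10 1
iadd      : -9
bipush 7  : -9 7
iadd      : -2
bipush -7 : -2 -7
isub      : 5
bipush 4  : 5 4
imul      : 20
bipush -3 : 20 -3
ineg      : 20 3
imul      : 60
bipush 4  : 60 4
iadd      : 64
bipush 0  : 64 0
isub      : 64
ineg      : -64
bipush 41 : -64 41
iadd      : -23
ineg      : 23
bipush -6 : 23 -6
iadd      : 17
bipush 5  : 17 5
iadd      : 22
bipush 9  : 22 9
bipush 54 : 22 9 54
iadd      : 22 63
ineg      : 22 -63
bipush 45 : 22 -63 45
bipush 4  : 22 -63 45 4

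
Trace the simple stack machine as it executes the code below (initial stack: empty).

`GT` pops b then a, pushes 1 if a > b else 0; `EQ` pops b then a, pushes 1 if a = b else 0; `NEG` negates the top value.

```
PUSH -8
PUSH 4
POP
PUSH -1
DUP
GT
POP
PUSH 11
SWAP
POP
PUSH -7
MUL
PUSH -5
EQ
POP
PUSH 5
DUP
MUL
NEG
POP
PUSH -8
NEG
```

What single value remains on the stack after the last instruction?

PUSH -8  -8
PUSH 4   -8 4
POP      -8
PUSH -1  -8 -1
DUP      -8 -1 -1
GT       -8 0
POP      -8
PUSH 11  -8 11
SWAP     11 -8
POP      11
PUSH -7  11 -7
MUL      -77
PUSH -5  -77 -5
EQ       0
POP      (empty)
PUSH 5   5
DUP      5 5
MUL      25
NEG      -25
POP      (empty)
PUSH -8  -8
NEG      8

8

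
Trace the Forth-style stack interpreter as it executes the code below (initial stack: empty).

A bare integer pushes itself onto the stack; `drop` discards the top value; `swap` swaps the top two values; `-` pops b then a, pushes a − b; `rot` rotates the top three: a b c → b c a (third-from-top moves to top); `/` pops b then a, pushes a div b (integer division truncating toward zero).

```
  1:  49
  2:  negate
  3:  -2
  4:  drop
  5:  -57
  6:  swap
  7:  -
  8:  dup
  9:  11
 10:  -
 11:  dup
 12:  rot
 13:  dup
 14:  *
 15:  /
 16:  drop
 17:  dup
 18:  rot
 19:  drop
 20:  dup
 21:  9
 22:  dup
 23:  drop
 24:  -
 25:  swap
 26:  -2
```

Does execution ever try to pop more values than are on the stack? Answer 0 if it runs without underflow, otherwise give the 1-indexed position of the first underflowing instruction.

49      [49]
negate  [-49]
-2      [-49, -2]
drop    [-49]
-57     [-49, -57]
swap    [-57, -49]
-       [-8]
dup     [-8, -8]
11      [-8, -8, 11]
-       [-8, -19]
dup     [-8, -19, -19]
rot     [-19, -19, -8]
dup     [-19, -19, -8, -8]
*       [-19, -19, 64]
/       [-19, 0]
drop    [-19]
dup     [-19, -19]
rot  — needs 3 operands, stack has 2 → underflow

18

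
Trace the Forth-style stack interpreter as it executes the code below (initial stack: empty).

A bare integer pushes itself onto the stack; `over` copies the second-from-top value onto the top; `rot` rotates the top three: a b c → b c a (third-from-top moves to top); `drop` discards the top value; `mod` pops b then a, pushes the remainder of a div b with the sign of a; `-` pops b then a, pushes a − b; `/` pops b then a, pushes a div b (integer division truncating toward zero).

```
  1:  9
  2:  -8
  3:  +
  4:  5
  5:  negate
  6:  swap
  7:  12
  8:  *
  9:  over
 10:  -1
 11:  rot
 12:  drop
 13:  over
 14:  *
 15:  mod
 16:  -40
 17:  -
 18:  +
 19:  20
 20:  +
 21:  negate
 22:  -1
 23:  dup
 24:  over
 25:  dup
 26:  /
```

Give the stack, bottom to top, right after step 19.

9      → 9
-8     → 9 -8
+      → 1
5      → 1 5
negate → 1 -5
swap   → -5 1
12     → -5 1 12
*      → -5 12
over   → -5 12 -5
-1     → -5 12 -5 -1
rot    → -5 -5 -1 12
drop   → -5 -5 -1
over   → -5 -5 -1 -5
*      → -5 -5 5
mod    → -5 0
-40    → -5 0 -40
-      → -5 40
+      → 35
20     → 35 20

[35, 20]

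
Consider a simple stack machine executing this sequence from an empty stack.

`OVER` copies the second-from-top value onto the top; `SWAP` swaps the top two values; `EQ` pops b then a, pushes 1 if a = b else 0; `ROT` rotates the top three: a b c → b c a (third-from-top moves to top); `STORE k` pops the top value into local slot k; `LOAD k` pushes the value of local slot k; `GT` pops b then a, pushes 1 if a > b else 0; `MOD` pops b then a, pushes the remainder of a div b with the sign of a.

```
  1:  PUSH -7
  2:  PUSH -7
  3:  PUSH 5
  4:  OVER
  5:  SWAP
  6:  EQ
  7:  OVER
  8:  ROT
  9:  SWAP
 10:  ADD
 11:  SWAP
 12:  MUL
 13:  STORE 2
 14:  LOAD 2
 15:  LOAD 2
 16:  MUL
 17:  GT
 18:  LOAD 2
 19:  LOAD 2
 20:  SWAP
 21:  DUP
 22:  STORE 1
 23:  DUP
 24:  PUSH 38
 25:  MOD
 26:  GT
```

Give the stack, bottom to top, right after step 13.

[-7]

PUSH -7 : [-7]
PUSH -7 : [-7, -7]
PUSH 5  : [-7, -7, 5]
OVER    : [-7, -7, 5, -7]
SWAP    : [-7, -7, -7, 5]
EQ      : [-7, -7, 0]
OVER    : [-7, -7, 0, -7]
ROT     : [-7, 0, -7, -7]
SWAP    : [-7, 0, -7, -7]
ADD     : [-7, 0, -14]
SWAP    : [-7, -14, 0]
MUL     : [-7, 0]
STORE 2 : [-7]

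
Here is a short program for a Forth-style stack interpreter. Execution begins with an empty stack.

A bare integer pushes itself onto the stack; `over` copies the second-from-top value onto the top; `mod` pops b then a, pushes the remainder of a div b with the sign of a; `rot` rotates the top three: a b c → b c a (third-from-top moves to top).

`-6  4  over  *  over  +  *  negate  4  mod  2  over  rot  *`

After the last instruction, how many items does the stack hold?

-6     → [-6]
4      → [-6, 4]
over   → [-6, 4, -6]
*      → [-6, -24]
over   → [-6, -24, -6]
+      → [-6, -30]
*      → [180]
negate → [-180]
4      → [-180, 4]
mod    → [0]
2      → [0, 2]
over   → [0, 2, 0]
rot    → [2, 0, 0]
*      → [2, 0]

2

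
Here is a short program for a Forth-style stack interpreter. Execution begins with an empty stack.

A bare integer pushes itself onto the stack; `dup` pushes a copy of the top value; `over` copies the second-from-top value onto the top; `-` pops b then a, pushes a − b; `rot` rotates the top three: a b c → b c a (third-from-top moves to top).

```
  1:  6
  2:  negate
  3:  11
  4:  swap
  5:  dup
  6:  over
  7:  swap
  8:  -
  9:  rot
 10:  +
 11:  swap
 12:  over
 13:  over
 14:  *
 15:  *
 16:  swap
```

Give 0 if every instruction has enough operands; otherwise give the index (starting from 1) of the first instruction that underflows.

6      : [6]
negate : [-6]
11     : [-6, 11]
swap   : [11, -6]
dup    : [11, -6, -6]
over   : [11, -6, -6, -6]
swap   : [11, -6, -6, -6]
-      : [11, -6, 0]
rot    : [-6, 0, 11]
+      : [-6, 11]
swap   : [11, -6]
over   : [11, -6, 11]
over   : [11, -6, 11, -6]
*      : [11, -6, -66]
*      : [11, 396]
swap   : [396, 11]

0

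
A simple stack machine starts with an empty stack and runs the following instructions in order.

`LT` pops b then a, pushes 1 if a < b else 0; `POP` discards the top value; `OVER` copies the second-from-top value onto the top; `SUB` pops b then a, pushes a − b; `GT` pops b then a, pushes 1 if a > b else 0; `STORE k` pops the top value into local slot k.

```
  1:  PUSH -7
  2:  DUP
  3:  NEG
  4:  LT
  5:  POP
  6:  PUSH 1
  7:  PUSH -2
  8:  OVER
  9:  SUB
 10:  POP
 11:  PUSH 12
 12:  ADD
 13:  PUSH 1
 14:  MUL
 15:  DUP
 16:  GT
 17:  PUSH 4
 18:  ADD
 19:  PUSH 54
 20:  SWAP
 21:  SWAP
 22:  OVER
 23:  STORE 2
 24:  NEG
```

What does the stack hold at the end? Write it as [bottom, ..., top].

PUSH -7  [-7]
DUP      [-7, -7]
NEG      [-7, 7]
LT       [1]
POP      []
PUSH 1   [1]
PUSH -2  [1, -2]
OVER     [1, -2, 1]
SUB      [1, -3]
POP      [1]
PUSH 12  [1, 12]
ADD      [13]
PUSH 1   [13, 1]
MUL      [13]
DUP      [13, 13]
GT       [0]
PUSH 4   [0, 4]
ADD      [4]
PUSH 54  [4, 54]
SWAP     [54, 4]
SWAP     [4, 54]
OVER     [4, 54, 4]
STORE 2  [4, 54]
NEG      [4, -54]

[4, -54]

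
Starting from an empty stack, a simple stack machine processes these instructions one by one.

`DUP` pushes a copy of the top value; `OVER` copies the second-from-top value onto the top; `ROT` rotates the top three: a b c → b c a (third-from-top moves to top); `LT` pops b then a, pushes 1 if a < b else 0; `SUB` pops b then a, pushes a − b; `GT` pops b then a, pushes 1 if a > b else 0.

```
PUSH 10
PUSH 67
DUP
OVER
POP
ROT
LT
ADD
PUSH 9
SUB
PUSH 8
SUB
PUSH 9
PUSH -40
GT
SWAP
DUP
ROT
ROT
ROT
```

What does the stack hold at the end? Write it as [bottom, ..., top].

[1, 50, 50]

PUSH 10  -> 10
PUSH 67  -> 10 67
DUP      -> 10 67 67
OVER     -> 10 67 67 67
POP      -> 10 67 67
ROT      -> 67 67 10
LT       -> 67 0
ADD      -> 67
PUSH 9   -> 67 9
SUB      -> 58
PUSH 8   -> 58 8
SUB      -> 50
PUSH 9   -> 50 9
PUSH -40 -> 50 9 -40
GT       -> 50 1
SWAP     -> 1 50
DUP      -> 1 50 50
ROT      -> 50 50 1
ROT      -> 50 1 50
ROT      -> 1 50 50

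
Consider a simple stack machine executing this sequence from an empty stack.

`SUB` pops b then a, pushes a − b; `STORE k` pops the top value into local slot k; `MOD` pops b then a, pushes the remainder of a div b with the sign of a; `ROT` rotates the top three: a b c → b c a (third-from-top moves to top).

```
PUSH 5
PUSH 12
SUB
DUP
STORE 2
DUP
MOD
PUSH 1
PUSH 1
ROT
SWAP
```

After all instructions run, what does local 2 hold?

PUSH 5  : 5
PUSH 12 : 5 12
SUB     : -7
DUP     : -7 -7
STORE 2 : -7
DUP     : -7 -7
MOD     : 0
PUSH 1  : 0 1
PUSH 1  : 0 1 1
ROT     : 1 1 0
SWAP    : 1 0 1

-7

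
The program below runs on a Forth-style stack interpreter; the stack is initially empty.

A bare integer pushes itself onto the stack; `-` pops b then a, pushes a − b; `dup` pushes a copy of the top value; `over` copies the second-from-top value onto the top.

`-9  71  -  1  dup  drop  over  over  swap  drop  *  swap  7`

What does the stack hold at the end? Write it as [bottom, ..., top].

[1, -80, 7]

-9   → [-9]
71   → [-9, 71]
-    → [-80]
1    → [-80, 1]
dup  → [-80, 1, 1]
drop → [-80, 1]
over → [-80, 1, -80]
over → [-80, 1, -80, 1]
swap → [-80, 1, 1, -80]
drop → [-80, 1, 1]
*    → [-80, 1]
swap → [1, -80]
7    → [1, -80, 7]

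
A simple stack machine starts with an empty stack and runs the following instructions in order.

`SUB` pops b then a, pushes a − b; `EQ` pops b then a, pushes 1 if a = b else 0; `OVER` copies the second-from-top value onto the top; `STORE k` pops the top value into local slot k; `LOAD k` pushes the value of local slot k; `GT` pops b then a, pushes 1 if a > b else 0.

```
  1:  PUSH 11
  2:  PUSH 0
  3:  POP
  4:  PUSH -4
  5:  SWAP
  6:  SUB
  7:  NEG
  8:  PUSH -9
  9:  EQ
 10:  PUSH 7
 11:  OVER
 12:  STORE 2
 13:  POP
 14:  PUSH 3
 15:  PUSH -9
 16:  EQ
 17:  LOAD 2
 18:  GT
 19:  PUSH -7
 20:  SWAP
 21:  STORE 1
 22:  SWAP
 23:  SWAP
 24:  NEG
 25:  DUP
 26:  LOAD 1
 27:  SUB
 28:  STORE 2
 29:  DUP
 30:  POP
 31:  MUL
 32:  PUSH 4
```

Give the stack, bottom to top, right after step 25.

PUSH 11  [11]
PUSH 0   [11, 0]
POP      [11]
PUSH -4  [11, -4]
SWAP     [-4, 11]
SUB      [-15]
NEG      [15]
PUSH -9  [15, -9]
EQ       [0]
PUSH 7   [0, 7]
OVER     [0, 7, 0]
STORE 2  [0, 7]
POP      [0]
PUSH 3   [0, 3]
PUSH -9  [0, 3, -9]
EQ       [0, 0]
LOAD 2   [0, 0, 0]
GT       [0, 0]
PUSH -7  [0, 0, -7]
SWAP     [0, -7, 0]
STORE 1  [0, -7]
SWAP     [-7, 0]
SWAP     [0, -7]
NEG      [0, 7]
DUP      [0, 7, 7]

[0, 7, 7]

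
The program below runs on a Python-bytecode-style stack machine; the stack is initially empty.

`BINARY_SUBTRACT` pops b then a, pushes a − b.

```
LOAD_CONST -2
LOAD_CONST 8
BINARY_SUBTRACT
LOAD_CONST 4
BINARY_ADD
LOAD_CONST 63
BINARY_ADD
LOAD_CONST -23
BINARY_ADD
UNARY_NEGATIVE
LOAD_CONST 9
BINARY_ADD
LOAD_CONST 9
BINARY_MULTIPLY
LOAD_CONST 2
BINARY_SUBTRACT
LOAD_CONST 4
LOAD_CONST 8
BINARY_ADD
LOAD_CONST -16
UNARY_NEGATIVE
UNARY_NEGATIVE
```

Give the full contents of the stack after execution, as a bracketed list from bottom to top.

LOAD_CONST -2    -2
LOAD_CONST 8     -2 8
BINARY_SUBTRACT  -10
LOAD_CONST 4     -10 4
BINARY_ADD       -6
LOAD_CONST 63    -6 63
BINARY_ADD       57
LOAD_CONST -23   57 -23
BINARY_ADD       34
UNARY_NEGATIVE   -34
LOAD_CONST 9     -34 9
BINARY_ADD       -25
LOAD_CONST 9     -25 9
BINARY_MULTIPLY  -225
LOAD_CONST 2     -225 2
BINARY_SUBTRACT  -227
LOAD_CONST 4     -227 4
LOAD_CONST 8     -227 4 8
BINARY_ADD       -227 12
LOAD_CONST -16   -227 12 -16
UNARY_NEGATIVE   -227 12 16
UNARY_NEGATIVE   -227 12 -16

[-227, 12, -16]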